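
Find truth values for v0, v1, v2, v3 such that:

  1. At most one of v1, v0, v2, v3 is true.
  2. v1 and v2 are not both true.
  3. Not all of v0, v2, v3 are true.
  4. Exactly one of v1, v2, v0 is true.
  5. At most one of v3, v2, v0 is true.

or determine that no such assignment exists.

v0 = False; v1 = False; v2 = True; v3 = False

  (1) {v1, v0, v2, v3}: 1 true — at most one ✓
  (2) v1=F, v2=T — not both ✓
  (3) {v0, v2, v3}: 1/3 true — not all ✓
  (4) {v1, v2, v0}: 1 true — exactly one ✓
  (5) {v3, v2, v0}: 1 true — at most one ✓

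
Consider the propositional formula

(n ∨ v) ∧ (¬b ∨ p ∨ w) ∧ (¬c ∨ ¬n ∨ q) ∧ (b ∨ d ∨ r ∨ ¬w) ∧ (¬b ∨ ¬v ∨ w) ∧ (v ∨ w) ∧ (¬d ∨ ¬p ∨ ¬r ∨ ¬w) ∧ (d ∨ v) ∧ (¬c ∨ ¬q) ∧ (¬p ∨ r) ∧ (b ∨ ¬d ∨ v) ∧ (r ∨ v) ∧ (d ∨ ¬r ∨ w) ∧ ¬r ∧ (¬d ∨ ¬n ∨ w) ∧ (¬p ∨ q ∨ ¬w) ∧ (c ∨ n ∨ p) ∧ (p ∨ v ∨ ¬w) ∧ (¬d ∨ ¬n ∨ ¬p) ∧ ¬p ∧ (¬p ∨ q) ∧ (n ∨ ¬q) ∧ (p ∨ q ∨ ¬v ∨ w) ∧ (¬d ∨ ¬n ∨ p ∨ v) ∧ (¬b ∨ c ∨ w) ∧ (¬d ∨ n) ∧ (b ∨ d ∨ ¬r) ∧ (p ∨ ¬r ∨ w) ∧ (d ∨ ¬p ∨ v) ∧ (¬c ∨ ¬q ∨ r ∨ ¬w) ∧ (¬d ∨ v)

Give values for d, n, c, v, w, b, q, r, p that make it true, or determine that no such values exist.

Unit clause (¬r) forces r = False.
Unit clause (¬p) forces p = False.
In (r ∨ v) only v is left, so v = True.
Set d = True.
  then (¬d ∨ n) forces n = True.
  then (¬d ∨ ¬n ∨ w) forces w = True.
Try c = True:
  (¬c ∨ ¬n ∨ q) forces q = True.
  clause (¬c ∨ ¬q) is falsified — backtrack.
So c = False.
Set b = False.
Set q = True.
All clauses satisfied.

d: True, n: True, c: False, v: True, w: True, b: False, q: True, r: False, p: False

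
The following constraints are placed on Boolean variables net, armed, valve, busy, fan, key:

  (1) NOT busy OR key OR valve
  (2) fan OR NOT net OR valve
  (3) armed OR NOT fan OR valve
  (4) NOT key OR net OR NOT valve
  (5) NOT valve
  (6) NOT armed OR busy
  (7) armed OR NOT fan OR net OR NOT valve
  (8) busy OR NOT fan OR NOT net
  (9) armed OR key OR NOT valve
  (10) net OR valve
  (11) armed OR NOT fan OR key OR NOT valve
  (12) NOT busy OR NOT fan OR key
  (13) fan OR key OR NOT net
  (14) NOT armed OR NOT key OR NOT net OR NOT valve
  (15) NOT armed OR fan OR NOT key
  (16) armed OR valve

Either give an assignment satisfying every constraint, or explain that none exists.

Unit clause (NOT valve) forces valve = False.
In (net OR valve) only net is left, so net = True.
In (armed OR valve) only armed is left, so armed = True.
In (fan OR NOT net OR valve) only fan is left, so fan = True.
In (NOT armed OR busy) only busy is left, so busy = True.
In (NOT busy OR NOT fan OR key) only key is left, so key = True.
All clauses satisfied.

net=T, armed=T, valve=F, busy=T, fan=T, key=T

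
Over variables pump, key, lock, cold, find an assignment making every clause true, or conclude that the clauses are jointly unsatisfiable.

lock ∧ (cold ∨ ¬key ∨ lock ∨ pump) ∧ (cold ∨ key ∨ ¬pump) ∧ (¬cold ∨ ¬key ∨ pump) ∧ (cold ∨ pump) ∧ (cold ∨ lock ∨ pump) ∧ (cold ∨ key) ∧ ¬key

pump = True, key = False, lock = True, cold = True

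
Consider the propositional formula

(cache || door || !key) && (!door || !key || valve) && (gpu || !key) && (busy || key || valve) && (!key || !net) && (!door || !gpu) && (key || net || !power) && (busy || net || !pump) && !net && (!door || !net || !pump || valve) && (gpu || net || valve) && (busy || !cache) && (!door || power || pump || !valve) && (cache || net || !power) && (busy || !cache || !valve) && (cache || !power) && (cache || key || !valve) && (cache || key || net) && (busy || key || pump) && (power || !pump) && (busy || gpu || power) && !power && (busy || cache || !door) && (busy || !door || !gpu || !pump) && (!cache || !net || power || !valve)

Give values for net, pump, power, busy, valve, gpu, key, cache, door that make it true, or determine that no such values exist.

net: False, pump: False, power: False, busy: True, valve: False, gpu: True, key: True, cache: True, door: False

Unit clause (!net) forces net = False.
Unit clause (!power) forces power = False.
In (power || !pump) only !pump is left, so pump = False.
Try busy = False:
  (busy || !cache) forces cache = False.
  (cache || key || net) forces key = True.
  (cache || door || !key) forces door = True.
  clause (busy || cache || !door) is falsified — backtrack.
So busy = True.
Set valve = False.
  then (gpu || net || valve) forces gpu = True.
  then (!door || !gpu) forces door = False.
Set key = True.
  then (cache || door || !key) forces cache = True.
All clauses satisfied.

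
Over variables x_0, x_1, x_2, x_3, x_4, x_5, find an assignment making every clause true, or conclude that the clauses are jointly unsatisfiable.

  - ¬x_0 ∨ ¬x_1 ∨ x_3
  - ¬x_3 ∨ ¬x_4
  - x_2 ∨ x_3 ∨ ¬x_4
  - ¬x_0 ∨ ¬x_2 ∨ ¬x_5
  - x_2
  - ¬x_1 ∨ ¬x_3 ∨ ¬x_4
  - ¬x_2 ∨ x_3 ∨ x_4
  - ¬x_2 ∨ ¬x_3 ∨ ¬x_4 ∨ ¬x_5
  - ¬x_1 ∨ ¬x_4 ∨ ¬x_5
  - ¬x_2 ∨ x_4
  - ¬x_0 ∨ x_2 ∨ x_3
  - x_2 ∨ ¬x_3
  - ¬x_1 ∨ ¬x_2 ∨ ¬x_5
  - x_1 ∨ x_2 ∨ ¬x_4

Unit clause (x_2) forces x_2 = True.
In (¬x_2 ∨ x_4) only x_4 is left, so x_4 = True.
In (¬x_3 ∨ ¬x_4) only ¬x_3 is left, so x_3 = False.
Set x_0 = False.
Set x_1 = True.
  then (¬x_1 ∨ ¬x_4 ∨ ¬x_5) forces x_5 = False.
All clauses satisfied.

x_0: False, x_1: True, x_2: True, x_3: False, x_4: True, x_5: False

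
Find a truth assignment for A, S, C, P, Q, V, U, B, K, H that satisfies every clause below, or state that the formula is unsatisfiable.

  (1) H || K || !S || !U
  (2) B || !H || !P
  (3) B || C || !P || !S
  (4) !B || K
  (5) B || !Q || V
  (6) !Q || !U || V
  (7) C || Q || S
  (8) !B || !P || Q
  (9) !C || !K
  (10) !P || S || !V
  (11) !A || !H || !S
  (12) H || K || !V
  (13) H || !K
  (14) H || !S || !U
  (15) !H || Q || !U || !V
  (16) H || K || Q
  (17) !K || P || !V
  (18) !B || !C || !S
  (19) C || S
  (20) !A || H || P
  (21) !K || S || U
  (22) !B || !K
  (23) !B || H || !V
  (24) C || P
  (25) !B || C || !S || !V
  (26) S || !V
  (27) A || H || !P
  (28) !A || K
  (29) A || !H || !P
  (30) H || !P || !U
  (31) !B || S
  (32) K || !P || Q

A: False, S: True, C: True, P: False, Q: True, V: True, U: True, B: False, K: False, H: True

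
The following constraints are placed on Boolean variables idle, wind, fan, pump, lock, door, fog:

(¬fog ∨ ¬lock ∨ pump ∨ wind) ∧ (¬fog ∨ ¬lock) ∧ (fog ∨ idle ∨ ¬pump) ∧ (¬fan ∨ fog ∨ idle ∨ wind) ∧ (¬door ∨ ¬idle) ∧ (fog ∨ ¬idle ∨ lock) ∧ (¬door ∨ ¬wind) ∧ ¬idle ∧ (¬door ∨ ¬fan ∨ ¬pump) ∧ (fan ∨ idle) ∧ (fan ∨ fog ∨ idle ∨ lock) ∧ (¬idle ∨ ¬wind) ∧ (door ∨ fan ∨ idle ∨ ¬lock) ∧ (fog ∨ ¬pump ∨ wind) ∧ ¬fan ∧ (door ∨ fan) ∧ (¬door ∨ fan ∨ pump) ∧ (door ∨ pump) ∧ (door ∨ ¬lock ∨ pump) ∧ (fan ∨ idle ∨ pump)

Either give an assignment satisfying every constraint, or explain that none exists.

Case idle = True:
  Clause (¬idle) is falsified — contradiction.
Case idle = False:
  (fan ∨ idle) forces fan = True.
  Clause (¬fan) is falsified — contradiction.
Both cases fail, so the formula is unsatisfiable.

UNSATISFIABLE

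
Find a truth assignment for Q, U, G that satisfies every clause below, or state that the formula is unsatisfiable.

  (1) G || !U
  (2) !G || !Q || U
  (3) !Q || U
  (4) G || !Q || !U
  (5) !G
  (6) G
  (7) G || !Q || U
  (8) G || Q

Unsatisfiable

Case G = True:
  Clause (!G) is falsified — contradiction.
Case G = False:
  Clause (G) is falsified — contradiction.
Both cases fail, so the formula is unsatisfiable.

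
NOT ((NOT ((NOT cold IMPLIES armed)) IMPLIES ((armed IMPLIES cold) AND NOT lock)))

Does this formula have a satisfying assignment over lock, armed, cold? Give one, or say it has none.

lock=T, armed=F, cold=F

  NOT ((NOT ((NOT cold IMPLIES armed)) IMPLIES ((armed IMPLIES cold) AND NOT lock))) = True
    NOT ((NOT cold IMPLIES armed)) IMPLIES ((armed IMPLIES cold) AND NOT lock) = False
      NOT ((NOT cold IMPLIES armed)) = True
        NOT cold IMPLIES armed = False
          NOT cold = True
      (armed IMPLIES cold) AND NOT lock = False
        armed IMPLIES cold = True
        NOT lock = False
The formula evaluates to True.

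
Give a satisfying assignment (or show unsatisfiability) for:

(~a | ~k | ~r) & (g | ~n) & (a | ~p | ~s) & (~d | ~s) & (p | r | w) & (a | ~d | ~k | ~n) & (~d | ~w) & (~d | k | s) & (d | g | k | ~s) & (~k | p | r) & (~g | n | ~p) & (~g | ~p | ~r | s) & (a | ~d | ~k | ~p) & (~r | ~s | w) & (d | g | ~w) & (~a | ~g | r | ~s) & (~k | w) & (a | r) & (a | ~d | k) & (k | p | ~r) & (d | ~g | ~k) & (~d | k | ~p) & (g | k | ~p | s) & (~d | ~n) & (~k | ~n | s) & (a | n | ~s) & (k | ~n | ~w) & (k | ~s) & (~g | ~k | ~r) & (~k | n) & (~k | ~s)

r: False, g: True, w: False, p: True, s: False, d: False, k: False, n: True, a: True

Set r = False.
  then (a | r) forces a = True.
Set g = True.
  then (~a | ~g | r | ~s) forces s = False.
Set w = False.
  then (p | r | w) forces p = True.
  then (~g | n | ~p) forces n = True.
  then (~k | w) forces k = False.
  then (~d | k | ~p) forces d = False.
All clauses satisfied.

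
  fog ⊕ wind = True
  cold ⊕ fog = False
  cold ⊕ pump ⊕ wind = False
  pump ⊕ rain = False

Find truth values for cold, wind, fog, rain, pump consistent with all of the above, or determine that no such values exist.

cold=F; wind=T; fog=F; rain=T; pump=T

fog ⊕ wind = F ⊕ T = True ✓
cold ⊕ fog = F ⊕ F = False ✓
cold ⊕ pump ⊕ wind = F ⊕ T ⊕ T = False ✓
pump ⊕ rain = T ⊕ T = False ✓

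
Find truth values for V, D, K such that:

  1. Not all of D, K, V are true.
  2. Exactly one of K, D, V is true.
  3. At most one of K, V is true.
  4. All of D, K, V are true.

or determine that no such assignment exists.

Unsatisfiable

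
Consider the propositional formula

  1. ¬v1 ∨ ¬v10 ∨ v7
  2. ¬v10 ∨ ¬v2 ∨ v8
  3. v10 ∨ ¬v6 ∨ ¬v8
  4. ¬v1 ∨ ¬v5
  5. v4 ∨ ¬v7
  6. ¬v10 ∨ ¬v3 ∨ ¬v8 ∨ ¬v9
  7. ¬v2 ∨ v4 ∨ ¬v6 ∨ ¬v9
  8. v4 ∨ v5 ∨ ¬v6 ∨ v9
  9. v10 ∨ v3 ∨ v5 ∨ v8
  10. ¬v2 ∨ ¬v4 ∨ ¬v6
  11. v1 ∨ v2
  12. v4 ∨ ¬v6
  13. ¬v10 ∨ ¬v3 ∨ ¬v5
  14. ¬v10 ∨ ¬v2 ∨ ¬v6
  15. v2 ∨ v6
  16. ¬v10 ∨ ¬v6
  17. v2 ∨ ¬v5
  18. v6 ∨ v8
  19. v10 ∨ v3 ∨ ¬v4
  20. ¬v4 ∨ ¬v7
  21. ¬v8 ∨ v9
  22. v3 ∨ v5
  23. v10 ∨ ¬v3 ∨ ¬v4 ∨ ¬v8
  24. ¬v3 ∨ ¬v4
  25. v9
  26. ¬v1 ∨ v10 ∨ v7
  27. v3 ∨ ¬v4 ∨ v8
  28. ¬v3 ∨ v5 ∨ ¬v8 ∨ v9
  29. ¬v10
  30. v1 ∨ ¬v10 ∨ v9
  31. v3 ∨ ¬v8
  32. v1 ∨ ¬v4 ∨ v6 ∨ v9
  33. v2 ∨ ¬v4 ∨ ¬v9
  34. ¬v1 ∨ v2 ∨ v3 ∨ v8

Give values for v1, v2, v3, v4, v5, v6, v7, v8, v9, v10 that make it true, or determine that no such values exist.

v1 = False, v2 = True, v3 = True, v4 = False, v5 = False, v6 = False, v7 = False, v8 = True, v9 = True, v10 = False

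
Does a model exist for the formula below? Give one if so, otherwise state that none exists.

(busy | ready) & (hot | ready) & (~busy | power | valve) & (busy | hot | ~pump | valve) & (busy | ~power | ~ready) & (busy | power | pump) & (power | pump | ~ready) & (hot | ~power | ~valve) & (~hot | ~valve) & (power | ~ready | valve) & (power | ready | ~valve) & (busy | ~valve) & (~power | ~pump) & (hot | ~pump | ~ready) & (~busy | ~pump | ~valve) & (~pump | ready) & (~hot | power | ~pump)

valve=F, hot=T, pump=F, busy=T, ready=F, power=T

Try valve = True:
  (~hot | ~valve) forces hot = False.
  (hot | ready) forces ready = True.
  (hot | ~power | ~valve) forces power = False.
  (power | pump | ~ready) forces pump = True.
  clause (hot | ~pump | ~ready) is falsified — backtrack.
So valve = False.
Set hot = True.
Try pump = True:
  (~power | ~pump) forces power = False.
  clause (~hot | power | ~pump) is falsified — backtrack.
So pump = False.
Try busy = False:
  (busy | ready) forces ready = True.
  (busy | ~power | ~ready) forces power = False.
  clause (busy | power | pump) is falsified — backtrack.
So busy = True.
  then (~busy | power | valve) forces power = True.
Set ready = False.
All clauses satisfied.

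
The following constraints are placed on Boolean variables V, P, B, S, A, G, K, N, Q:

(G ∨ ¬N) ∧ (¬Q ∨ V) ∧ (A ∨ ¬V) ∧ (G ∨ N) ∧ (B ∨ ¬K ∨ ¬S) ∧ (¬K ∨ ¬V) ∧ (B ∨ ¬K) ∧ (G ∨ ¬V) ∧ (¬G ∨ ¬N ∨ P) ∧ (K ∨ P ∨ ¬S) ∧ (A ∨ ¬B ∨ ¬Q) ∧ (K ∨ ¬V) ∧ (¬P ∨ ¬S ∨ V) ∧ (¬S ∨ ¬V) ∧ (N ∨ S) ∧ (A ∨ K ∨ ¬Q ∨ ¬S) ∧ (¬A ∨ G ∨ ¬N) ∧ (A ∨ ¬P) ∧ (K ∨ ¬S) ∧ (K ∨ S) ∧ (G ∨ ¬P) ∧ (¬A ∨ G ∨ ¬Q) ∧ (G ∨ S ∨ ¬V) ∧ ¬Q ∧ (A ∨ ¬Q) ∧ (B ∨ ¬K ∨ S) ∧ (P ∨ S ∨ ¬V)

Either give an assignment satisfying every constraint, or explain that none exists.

Unit clause (¬Q) forces Q = False.
Try V = True:
  (A ∨ ¬V) forces A = True.
  (¬K ∨ ¬V) forces K = False.
  clause (K ∨ ¬V) is falsified — backtrack.
So V = False.
Set P = False.
Set B = True.
Try S = False:
  (N ∨ S) forces N = True.
  (G ∨ ¬N) forces G = True.
  clause (¬G ∨ ¬N ∨ P) is falsified — backtrack.
So S = True.
  then (K ∨ P ∨ ¬S) forces K = True.
Set A = True.
Set G = True.
  then (¬G ∨ ¬N ∨ P) forces N = False.
All clauses satisfied.

V: False; P: False; B: True; S: True; A: True; G: True; K: True; N: False; Q: False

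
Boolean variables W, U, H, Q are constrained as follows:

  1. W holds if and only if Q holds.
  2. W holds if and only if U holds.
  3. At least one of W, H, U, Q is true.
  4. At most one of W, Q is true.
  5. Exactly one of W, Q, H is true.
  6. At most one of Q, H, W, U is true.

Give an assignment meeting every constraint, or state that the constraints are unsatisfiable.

W = False, U = False, H = True, Q = False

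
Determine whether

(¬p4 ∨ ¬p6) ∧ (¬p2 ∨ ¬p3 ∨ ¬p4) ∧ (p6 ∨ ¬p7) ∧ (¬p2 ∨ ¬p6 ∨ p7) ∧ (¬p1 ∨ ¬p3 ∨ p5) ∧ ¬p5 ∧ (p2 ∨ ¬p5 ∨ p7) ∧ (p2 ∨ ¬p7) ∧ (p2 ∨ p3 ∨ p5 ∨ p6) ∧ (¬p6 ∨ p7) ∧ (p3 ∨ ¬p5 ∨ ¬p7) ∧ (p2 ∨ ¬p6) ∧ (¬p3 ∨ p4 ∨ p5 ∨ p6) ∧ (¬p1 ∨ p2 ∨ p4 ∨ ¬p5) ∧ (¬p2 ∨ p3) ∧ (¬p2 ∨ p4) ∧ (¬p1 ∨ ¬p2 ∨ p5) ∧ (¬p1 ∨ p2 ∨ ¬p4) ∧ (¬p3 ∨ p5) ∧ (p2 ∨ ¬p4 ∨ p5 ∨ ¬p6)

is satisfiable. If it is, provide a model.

Unsatisfiable — no assignment works.

Case p5 = True:
  Clause (¬p5) is falsified — contradiction.
Case p5 = False:
  (¬p3 ∨ p5) forces p3 = False.
  (¬p2 ∨ p3) forces p2 = False.
  (p2 ∨ ¬p7) forces p7 = False.
  (p2 ∨ p3 ∨ p5 ∨ p6) forces p6 = True.
  Clause (¬p6 ∨ p7) is falsified — contradiction.
Both cases fail, so the formula is unsatisfiable.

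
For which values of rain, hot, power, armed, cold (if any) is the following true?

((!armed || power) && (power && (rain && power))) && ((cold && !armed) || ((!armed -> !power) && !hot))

rain = True, hot = False, power = True, armed = False, cold = True

  (!armed || power) && (power && (rain && power)) = True
    !armed || power = True
      !armed = True
    power && (rain && power) = True
      rain && power = True
  (cold && !armed) || ((!armed -> !power) && !hot) = True
    cold && !armed = True
      !armed = True
    (!armed -> !power) && !hot = False
      !armed -> !power = False
        !armed = True
        !power = False
      !hot = True
Both conjuncts True, so the formula holds.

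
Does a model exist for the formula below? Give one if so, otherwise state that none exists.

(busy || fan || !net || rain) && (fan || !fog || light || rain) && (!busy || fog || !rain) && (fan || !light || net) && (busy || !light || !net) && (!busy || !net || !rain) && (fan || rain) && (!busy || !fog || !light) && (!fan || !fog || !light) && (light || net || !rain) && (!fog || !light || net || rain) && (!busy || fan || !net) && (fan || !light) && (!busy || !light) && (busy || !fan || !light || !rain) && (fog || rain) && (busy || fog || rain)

busy: False, light: False, fan: False, rain: True, fog: False, net: True

Set busy = False.
Try light = True:
  (busy || !light || !net) forces net = False.
  (fan || !light || net) forces fan = True.
  (!fan || !fog || !light) forces fog = False.
  (busy || !fan || !light || !rain) forces rain = False.
  clause (fog || rain) is falsified — backtrack.
So light = False.
Set fan = False.
  then (fan || rain) forces rain = True.
  then (light || net || !rain) forces net = True.
Set fog = False.
All clauses satisfied.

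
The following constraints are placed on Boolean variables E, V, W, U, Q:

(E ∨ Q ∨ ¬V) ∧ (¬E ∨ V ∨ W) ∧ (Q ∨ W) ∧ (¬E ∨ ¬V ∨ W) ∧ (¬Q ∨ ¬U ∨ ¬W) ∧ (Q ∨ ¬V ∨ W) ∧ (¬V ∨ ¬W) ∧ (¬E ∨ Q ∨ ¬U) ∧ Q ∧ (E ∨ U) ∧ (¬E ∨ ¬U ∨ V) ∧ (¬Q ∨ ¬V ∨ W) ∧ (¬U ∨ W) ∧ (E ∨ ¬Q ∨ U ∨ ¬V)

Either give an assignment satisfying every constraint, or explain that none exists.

Unit clause (Q) forces Q = True.
Try E = False:
  (E ∨ U) forces U = True.
  (¬Q ∨ ¬U ∨ ¬W) forces W = False.
  clause (¬U ∨ W) is falsified — backtrack.
So E = True.
Try V = True:
  (¬E ∨ ¬V ∨ W) forces W = True.
  clause (¬V ∨ ¬W) is falsified — backtrack.
So V = False.
  then (¬E ∨ V ∨ W) forces W = True.
  then (¬Q ∨ ¬U ∨ ¬W) forces U = False.
All clauses satisfied.

E = True, V = False, W = True, U = False, Q = True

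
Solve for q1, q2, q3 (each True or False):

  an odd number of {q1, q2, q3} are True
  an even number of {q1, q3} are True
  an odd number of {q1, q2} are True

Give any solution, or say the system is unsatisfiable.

q1=F; q2=T; q3=F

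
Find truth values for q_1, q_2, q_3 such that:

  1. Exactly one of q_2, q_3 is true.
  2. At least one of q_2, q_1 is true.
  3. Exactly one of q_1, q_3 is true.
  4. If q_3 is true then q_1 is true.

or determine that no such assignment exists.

q_1 = True, q_2 = True, q_3 = False

  (1) {q_2, q_3}: 1 true — exactly one ✓
  (2) {q_2, q_1}: 2 true — at least one ✓
  (3) {q_1, q_3}: 1 true — exactly one ✓
  (4) q_3=F ⇒ q_1: vacuous ✓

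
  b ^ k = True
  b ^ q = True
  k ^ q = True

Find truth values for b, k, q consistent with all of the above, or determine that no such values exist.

Adding constraints 1, 2, 3 mod 2: every variable appears an even number of times on the left, so the left side is 0.
But the right sides sum to 1 (mod 2). 0 ≠ 1 — the system is inconsistent.

The formula is unsatisfiable.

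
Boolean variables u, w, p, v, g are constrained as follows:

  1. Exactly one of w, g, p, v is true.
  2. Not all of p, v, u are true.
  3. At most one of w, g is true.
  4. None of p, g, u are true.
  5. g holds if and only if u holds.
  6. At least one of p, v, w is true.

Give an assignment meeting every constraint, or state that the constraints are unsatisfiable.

u: False, w: False, p: False, v: True, g: False

  (1) {w, g, p, v}: 1 true — exactly one ✓
  (2) {p, v, u}: 1/3 true — not all ✓
  (3) {w, g}: 0 true — at most one ✓
  (4) {p, g, u}: 0 true — none ✓
  (5) g=F, u=F — same ✓
  (6) {p, v, w}: 1 true — at least one ✓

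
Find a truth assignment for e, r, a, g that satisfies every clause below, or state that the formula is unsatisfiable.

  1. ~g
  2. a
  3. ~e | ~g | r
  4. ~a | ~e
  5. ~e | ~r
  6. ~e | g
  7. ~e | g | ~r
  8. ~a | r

e=F, r=T, a=T, g=F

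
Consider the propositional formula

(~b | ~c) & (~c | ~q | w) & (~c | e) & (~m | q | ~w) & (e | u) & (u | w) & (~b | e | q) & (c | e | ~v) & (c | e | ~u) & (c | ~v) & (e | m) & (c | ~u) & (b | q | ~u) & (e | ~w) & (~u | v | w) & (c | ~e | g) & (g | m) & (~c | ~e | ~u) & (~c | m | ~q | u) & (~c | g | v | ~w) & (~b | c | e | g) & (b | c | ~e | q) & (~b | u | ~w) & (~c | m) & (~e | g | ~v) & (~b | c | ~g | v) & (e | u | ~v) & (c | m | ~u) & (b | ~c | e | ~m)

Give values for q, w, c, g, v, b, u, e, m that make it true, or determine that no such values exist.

q = True, w = True, c = True, g = True, v = False, b = False, u = False, e = True, m = True

Set q = True.
Set w = True.
  then (e | ~w) forces e = True.
Set c = True.
  then (~b | ~c) forces b = False.
  then (~c | ~e | ~u) forces u = False.
  then (~c | m | ~q | u) forces m = True.
Try g = False:
  (~c | g | v | ~w) forces v = True.
  clause (~e | g | ~v) is falsified — backtrack.
So g = True.
Set v = False.
All clauses satisfied.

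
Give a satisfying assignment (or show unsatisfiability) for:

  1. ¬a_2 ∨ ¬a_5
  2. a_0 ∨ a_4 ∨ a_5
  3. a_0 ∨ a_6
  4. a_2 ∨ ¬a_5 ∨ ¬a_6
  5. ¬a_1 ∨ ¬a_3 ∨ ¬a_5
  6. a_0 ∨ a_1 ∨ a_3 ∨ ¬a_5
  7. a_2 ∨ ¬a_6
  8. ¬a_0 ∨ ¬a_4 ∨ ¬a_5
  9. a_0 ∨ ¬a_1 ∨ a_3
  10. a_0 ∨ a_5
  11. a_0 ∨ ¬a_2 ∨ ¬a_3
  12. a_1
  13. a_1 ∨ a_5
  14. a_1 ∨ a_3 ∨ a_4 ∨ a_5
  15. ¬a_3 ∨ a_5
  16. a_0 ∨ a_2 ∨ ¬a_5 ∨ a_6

a_0 = True, a_1 = True, a_2 = True, a_3 = False, a_4 = False, a_5 = False, a_6 = False

Unit clause (a_1) forces a_1 = True.
Try a_0 = False:
  (a_0 ∨ a_6) forces a_6 = True.
  (a_2 ∨ ¬a_6) forces a_2 = True.
  (¬a_2 ∨ ¬a_5) forces a_5 = False.
  clause (a_0 ∨ a_5) is falsified — backtrack.
So a_0 = True.
Set a_2 = True.
  then (¬a_2 ∨ ¬a_5) forces a_5 = False.
  then (¬a_3 ∨ a_5) forces a_3 = False.
Set a_4 = False.
Set a_6 = False.
All clauses satisfied.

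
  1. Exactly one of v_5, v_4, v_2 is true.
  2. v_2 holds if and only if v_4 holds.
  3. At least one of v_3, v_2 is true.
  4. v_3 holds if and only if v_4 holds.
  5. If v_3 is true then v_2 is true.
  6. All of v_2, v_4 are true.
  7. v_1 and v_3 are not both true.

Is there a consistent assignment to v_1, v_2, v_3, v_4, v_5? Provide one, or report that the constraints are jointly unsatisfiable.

Case v_2 = True:
  (1) with v_2=T forces v_5 = False.
  (1) with v_2=T forces v_4 = False.
  Constraint (2) is violated (v_2=T, v_4=F) — contradiction.
Case v_2 = False:
  Constraint (6) is violated (v_2=F) — contradiction.
Both cases fail — unsatisfiable.

Unsatisfiable — no assignment works.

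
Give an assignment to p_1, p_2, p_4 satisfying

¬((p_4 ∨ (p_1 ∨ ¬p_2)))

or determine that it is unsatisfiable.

p_1 = False, p_2 = True, p_4 = False

  ¬((p_4 ∨ (p_1 ∨ ¬p_2))) = True
    p_4 ∨ (p_1 ∨ ¬p_2) = False
      p_1 ∨ ¬p_2 = False
        ¬p_2 = False
The formula evaluates to True.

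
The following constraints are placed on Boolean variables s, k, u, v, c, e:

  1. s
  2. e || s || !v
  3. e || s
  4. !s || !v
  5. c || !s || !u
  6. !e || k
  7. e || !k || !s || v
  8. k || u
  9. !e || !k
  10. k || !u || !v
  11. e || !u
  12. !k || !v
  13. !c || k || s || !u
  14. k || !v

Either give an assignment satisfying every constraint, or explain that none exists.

Case k = True:
  (s) forces s = True.
  (!s || !v) forces v = False.
  (e || !k || !s || v) forces e = True.
  Clause (!e || !k) is falsified — contradiction.
Case k = False:
  (s) forces s = True.
  (!s || !v) forces v = False.
  (!e || k) forces e = False.
  (k || u) forces u = True.
  Clause (e || !u) is falsified — contradiction.
Both cases fail, so the formula is unsatisfiable.

No satisfying assignment exists.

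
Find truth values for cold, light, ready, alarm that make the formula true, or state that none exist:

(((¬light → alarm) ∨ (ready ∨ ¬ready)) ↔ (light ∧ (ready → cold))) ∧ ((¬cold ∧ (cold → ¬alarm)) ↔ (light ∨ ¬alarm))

cold = False, light = True, ready = False, alarm = True

  ((¬light → alarm) ∨ (ready ∨ ¬ready)) ↔ (light ∧ (ready → cold)) = True
    (¬light → alarm) ∨ (ready ∨ ¬ready) = True
      ¬light → alarm = True
        ¬light = False
      ready ∨ ¬ready = True
        ¬ready = True
    light ∧ (ready → cold) = True
      ready → cold = True
  (¬cold ∧ (cold → ¬alarm)) ↔ (light ∨ ¬alarm) = True
    ¬cold ∧ (cold → ¬alarm) = True
      ¬cold = True
      cold → ¬alarm = True
        ¬alarm = False
    light ∨ ¬alarm = True
      ¬alarm = False
Both conjuncts True, so the formula holds.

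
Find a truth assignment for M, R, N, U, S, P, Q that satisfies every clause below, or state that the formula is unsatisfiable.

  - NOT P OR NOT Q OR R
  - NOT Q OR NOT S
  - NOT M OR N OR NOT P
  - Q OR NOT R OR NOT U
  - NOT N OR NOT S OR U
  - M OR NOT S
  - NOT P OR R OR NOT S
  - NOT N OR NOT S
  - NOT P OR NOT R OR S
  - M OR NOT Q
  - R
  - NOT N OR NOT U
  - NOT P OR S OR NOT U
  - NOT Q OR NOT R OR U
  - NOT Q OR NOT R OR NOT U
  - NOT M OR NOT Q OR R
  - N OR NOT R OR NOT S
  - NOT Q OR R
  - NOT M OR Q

Unit clause (R) forces R = True.
Try M = True:
  (NOT M OR Q) forces Q = True.
  (NOT Q OR NOT S) forces S = False.
  (NOT P OR NOT R OR S) forces P = False.
  (NOT Q OR NOT R OR U) forces U = True.
  clause (NOT Q OR NOT R OR NOT U) is falsified — backtrack.
So M = False.
  then (M OR NOT S) forces S = False.
  then (NOT P OR NOT R OR S) forces P = False.
  then (M OR NOT Q) forces Q = False.
  then (Q OR NOT R OR NOT U) forces U = False.
Set N = True.
All clauses satisfied.

M = False, R = True, N = True, U = False, S = False, P = False, Q = False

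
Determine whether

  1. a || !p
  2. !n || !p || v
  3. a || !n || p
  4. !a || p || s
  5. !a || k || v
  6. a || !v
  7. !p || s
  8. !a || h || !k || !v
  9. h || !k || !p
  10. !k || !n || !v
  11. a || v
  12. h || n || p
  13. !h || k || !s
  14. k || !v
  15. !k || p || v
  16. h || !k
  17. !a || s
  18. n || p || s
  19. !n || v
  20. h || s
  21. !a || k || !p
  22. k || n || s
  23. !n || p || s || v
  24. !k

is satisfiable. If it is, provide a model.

Unsatisfiable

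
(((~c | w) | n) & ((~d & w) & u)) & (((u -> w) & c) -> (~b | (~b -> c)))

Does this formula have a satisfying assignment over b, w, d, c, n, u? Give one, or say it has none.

b: True; w: True; d: False; c: False; n: False; u: True

  ((~c | w) | n) & ((~d & w) & u) = True
    (~c | w) | n = True
      ~c | w = True
        ~c = True
    (~d & w) & u = True
      ~d & w = True
        ~d = True
  ((u -> w) & c) -> (~b | (~b -> c)) = True
    (u -> w) & c = False
      u -> w = True
    ~b | (~b -> c) = True
      ~b = False
      ~b -> c = True
        ~b = False
Both conjuncts True, so the formula holds.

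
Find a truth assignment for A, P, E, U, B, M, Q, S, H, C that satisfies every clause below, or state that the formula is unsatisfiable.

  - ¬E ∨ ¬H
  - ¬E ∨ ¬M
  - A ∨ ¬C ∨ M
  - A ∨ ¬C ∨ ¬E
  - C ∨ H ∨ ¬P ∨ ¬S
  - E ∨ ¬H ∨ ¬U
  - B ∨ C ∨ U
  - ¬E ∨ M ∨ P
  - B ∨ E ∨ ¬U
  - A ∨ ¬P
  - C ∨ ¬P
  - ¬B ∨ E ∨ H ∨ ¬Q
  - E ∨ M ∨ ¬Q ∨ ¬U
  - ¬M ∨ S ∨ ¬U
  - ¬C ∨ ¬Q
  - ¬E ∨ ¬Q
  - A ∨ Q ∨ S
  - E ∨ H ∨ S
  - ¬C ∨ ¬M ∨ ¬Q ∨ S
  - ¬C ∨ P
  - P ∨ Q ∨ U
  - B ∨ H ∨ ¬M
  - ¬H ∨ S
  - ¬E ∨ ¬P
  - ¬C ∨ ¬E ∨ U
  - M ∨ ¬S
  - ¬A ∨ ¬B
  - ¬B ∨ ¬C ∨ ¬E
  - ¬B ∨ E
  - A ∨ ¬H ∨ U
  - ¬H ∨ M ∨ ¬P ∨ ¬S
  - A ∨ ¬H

Set A = True.
  then (¬A ∨ ¬B) forces B = False.
Set P = True.
  then (C ∨ ¬P) forces C = True.
  then (¬C ∨ ¬Q) forces Q = False.
  then (¬E ∨ ¬P) forces E = False.
  then (B ∨ E ∨ ¬U) forces U = False.
Try M = False:
  (M ∨ ¬S) forces S = False.
  (E ∨ H ∨ S) forces H = True.
  clause (¬H ∨ S) is falsified — backtrack.
So M = True.
  then (B ∨ H ∨ ¬M) forces H = True.
  then (¬H ∨ S) forces S = True.
All clauses satisfied.

A = True, P = True, E = False, U = False, B = False, M = True, Q = False, S = True, H = True, C = True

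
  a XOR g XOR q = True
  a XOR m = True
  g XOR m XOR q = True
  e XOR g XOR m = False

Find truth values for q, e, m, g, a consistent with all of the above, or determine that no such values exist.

Adding constraints 1, 2, 3 mod 2: every variable appears an even number of times on the left, so the left side is 0.
But the right sides sum to 1 (mod 2). 0 ≠ 1 — the system is inconsistent.

UNSATISFIABLE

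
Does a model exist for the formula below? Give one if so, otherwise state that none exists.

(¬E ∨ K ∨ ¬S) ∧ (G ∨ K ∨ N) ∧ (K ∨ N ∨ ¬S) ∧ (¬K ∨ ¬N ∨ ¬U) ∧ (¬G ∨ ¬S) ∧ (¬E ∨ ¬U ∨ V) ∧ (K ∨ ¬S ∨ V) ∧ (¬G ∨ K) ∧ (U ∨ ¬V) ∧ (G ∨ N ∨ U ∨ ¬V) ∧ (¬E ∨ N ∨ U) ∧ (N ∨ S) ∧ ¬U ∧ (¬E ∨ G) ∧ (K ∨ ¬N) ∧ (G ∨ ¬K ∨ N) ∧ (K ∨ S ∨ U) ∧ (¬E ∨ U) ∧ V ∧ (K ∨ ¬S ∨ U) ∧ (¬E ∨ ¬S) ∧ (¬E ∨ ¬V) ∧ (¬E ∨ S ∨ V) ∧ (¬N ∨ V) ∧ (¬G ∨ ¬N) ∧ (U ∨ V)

Case V = True:
  (U ∨ ¬V) forces U = True.
  Clause (¬U) is falsified — contradiction.
Case V = False:
  Clause (V) is falsified — contradiction.
Both cases fail, so the formula is unsatisfiable.

Unsatisfiable — no assignment works.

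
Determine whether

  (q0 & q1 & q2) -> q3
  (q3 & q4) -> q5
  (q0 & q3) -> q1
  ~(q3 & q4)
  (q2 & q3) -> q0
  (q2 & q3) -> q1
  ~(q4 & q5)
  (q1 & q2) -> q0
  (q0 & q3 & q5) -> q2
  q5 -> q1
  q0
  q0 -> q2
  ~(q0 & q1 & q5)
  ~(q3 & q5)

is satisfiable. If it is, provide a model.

Unit clause (q0) forces q0 = True.
In (~q0 | q2) only q2 is left, so q2 = True.
Set q1 = True.
  then (~q0 | ~q1 | ~q5) forces q5 = False.
  then (~q0 | ~q1 | ~q2 | q3) forces q3 = True.
  then (~q3 | ~q4 | q5) forces q4 = False.
All clauses satisfied.

q0 = True, q1 = True, q2 = True, q3 = True, q4 = False, q5 = False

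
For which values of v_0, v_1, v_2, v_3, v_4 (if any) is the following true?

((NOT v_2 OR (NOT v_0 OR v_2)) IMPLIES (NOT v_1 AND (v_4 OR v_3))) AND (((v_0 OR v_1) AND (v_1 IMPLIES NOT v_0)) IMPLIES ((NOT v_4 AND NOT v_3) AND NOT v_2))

v_0 = False, v_1 = False, v_2 = False, v_3 = True, v_4 = False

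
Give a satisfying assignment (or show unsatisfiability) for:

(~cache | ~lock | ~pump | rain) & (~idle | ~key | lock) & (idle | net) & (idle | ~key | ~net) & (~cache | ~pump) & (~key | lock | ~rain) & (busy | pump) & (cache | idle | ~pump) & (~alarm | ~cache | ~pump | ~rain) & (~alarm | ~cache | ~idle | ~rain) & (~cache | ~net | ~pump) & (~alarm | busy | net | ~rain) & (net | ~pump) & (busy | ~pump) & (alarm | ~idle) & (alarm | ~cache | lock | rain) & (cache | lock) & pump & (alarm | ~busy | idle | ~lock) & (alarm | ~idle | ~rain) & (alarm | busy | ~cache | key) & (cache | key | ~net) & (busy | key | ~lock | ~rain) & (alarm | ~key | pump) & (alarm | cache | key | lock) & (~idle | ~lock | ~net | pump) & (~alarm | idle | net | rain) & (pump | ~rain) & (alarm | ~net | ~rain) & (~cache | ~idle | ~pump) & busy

Unit clause (pump) forces pump = True.
Unit clause (busy) forces busy = True.
In (~cache | ~pump) only ~cache is left, so cache = False.
In (cache | idle | ~pump) only idle is left, so idle = True.
In (net | ~pump) only net is left, so net = True.
In (alarm | ~idle) only alarm is left, so alarm = True.
In (cache | lock) only lock is left, so lock = True.
In (cache | key | ~net) only key is left, so key = True.
Set rain = False.
All clauses satisfied.

idle = True, rain = False, key = True, busy = True, cache = False, alarm = True, lock = True, net = True, pump = True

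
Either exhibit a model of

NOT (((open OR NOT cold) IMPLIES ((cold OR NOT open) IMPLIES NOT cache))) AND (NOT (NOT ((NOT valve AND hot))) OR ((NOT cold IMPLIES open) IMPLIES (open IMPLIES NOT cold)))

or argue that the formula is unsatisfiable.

cache = True, cold = False, valve = True, open = False, hot = True

  NOT (((open OR NOT cold) IMPLIES ((cold OR NOT open) IMPLIES NOT cache))) = True
    (open OR NOT cold) IMPLIES ((cold OR NOT open) IMPLIES NOT cache) = False
      open OR NOT cold = True
        NOT cold = True
      (cold OR NOT open) IMPLIES NOT cache = False
        cold OR NOT open = True
          NOT open = True
        NOT cache = False
  NOT (NOT ((NOT valve AND hot))) OR ((NOT cold IMPLIES open) IMPLIES (open IMPLIES NOT cold)) = True
    NOT (NOT ((NOT valve AND hot))) = False
      NOT ((NOT valve AND hot)) = True
        NOT valve AND hot = False
          NOT valve = False
    (NOT cold IMPLIES open) IMPLIES (open IMPLIES NOT cold) = True
      NOT cold IMPLIES open = False
        NOT cold = True
      open IMPLIES NOT cold = True
        NOT cold = True
Both conjuncts True, so the formula holds.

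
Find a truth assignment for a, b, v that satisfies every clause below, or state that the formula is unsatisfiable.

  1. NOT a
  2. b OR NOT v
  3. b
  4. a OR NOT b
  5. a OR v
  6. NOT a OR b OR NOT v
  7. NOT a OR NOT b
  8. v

Case a = True:
  Clause (NOT a) is falsified — contradiction.
Case a = False:
  (b) forces b = True.
  Clause (a OR NOT b) is falsified — contradiction.
Both cases fail, so the formula is unsatisfiable.

UNSATISFIABLE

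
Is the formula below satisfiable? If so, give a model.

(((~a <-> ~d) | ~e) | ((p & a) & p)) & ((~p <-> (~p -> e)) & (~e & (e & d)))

Case e = True: the conjunct ~e is False.
Case e = False: the conjunct e is False.
Both cases fail — unsatisfiable.

Unsatisfiable — no assignment works.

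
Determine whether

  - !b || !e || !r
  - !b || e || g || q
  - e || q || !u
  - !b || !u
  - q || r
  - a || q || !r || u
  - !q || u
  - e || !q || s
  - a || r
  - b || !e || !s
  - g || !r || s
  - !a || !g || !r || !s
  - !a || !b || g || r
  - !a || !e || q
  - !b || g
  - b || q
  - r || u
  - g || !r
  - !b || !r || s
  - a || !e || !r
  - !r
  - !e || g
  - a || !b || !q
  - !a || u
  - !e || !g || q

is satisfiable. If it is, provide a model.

Unit clause (!r) forces r = False.
In (q || r) only q is left, so q = True.
In (!q || u) only u is left, so u = True.
In (a || r) only a is left, so a = True.
In (!b || !u) only !b is left, so b = False.
Set e = False.
  then (e || !q || s) forces s = True.
Set g = True.
All clauses satisfied.

e = False; q = True; s = True; b = False; u = True; a = True; g = True; r = False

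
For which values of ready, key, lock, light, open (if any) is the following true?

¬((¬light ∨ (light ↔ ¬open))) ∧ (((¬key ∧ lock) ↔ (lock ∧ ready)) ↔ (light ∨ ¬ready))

ready: False, key: True, lock: True, light: True, open: True

  ¬((¬light ∨ (light ↔ ¬open))) = True
    ¬light ∨ (light ↔ ¬open) = False
      ¬light = False
      light ↔ ¬open = False
        ¬open = False
  ((¬key ∧ lock) ↔ (lock ∧ ready)) ↔ (light ∨ ¬ready) = True
    (¬key ∧ lock) ↔ (lock ∧ ready) = True
      ¬key ∧ lock = False
        ¬key = False
      lock ∧ ready = False
    light ∨ ¬ready = True
      ¬ready = True
Both conjuncts True, so the formula holds.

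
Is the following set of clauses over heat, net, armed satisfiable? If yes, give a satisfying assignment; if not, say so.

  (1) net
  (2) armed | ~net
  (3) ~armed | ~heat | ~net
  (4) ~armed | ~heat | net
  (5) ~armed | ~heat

heat: False, net: True, armed: True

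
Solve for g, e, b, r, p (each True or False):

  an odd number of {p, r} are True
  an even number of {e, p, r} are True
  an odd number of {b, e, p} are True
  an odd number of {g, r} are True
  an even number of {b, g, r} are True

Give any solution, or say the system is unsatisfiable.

g = True; e = True; b = True; r = False; p = True

{p, r}: 1 true → odd ✓
{e, p, r}: 2 true → even ✓
{b, e, p}: 3 true → odd ✓
{g, r}: 1 true → odd ✓
{b, g, r}: 2 true → even ✓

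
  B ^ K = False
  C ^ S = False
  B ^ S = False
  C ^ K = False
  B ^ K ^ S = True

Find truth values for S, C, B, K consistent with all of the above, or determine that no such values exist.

S = True; C = True; B = True; K = True

B ^ K = T ^ T = False ✓
C ^ S = T ^ T = False ✓
B ^ S = T ^ T = False ✓
C ^ K = T ^ T = False ✓
B ^ K ^ S = T ^ T ^ T = True ✓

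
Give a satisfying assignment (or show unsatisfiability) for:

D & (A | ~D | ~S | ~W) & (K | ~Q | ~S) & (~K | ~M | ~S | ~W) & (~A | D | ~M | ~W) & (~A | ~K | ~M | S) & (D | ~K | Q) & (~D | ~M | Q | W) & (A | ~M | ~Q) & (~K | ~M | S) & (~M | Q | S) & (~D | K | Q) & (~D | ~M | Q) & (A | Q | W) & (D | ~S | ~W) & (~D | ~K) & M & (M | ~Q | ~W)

M = True, Q = True, A = True, D = True, S = False, K = False, W = False

Unit clause (D) forces D = True.
In (~D | ~K) only ~K is left, so K = False.
Unit clause (M) forces M = True.
In (~D | K | Q) only Q is left, so Q = True.
In (K | ~Q | ~S) only ~S is left, so S = False.
In (A | ~M | ~Q) only A is left, so A = True.
Set W = False.
All clauses satisfied.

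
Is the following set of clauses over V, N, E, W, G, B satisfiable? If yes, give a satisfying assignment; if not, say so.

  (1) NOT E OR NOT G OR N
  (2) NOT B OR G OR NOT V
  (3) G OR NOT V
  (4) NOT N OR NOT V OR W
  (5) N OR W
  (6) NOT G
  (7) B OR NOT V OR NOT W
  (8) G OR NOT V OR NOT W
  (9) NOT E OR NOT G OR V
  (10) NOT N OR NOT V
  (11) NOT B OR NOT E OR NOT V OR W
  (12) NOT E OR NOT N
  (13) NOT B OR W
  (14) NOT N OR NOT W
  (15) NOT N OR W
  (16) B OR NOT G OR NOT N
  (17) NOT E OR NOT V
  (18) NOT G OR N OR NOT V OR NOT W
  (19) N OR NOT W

The formula is unsatisfiable.

Case W = True:
  (NOT G) forces G = False.
  (G OR NOT V) forces V = False.
  (NOT N OR NOT W) forces N = False.
  Clause (N OR NOT W) is falsified — contradiction.
Case W = False:
  (N OR W) forces N = True.
  Clause (NOT N OR W) is falsified — contradiction.
Both cases fail, so the formula is unsatisfiable.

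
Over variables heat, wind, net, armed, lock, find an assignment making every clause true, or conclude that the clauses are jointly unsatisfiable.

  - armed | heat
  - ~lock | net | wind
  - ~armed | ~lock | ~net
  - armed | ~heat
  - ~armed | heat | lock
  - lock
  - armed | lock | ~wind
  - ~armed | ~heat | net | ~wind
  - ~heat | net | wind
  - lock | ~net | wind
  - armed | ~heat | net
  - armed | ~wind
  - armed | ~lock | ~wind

heat: False, wind: True, net: False, armed: True, lock: True

Unit clause (lock) forces lock = True.
Try heat = True:
  (armed | ~heat) forces armed = True.
  (~armed | ~lock | ~net) forces net = False.
  (~lock | net | wind) forces wind = True.
  clause (~armed | ~heat | net | ~wind) is falsified — backtrack.
So heat = False.
  then (armed | heat) forces armed = True.
  then (~armed | ~lock | ~net) forces net = False.
  then (~lock | net | wind) forces wind = True.
All clauses satisfied.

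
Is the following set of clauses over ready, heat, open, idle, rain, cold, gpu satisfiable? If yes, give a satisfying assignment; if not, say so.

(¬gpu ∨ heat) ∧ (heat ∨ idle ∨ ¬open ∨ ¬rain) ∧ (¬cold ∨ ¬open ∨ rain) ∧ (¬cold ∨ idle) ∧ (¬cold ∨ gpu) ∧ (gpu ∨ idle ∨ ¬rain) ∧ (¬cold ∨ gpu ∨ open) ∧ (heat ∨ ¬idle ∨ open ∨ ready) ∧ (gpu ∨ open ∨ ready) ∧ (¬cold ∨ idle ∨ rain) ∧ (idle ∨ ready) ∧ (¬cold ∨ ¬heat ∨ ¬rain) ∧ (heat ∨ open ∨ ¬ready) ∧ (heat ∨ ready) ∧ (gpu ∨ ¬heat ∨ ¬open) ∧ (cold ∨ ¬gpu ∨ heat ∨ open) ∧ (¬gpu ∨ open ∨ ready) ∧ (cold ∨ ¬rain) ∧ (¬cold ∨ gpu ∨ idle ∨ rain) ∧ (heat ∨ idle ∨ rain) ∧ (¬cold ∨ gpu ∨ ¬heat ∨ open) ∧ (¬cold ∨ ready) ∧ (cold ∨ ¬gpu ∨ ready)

ready: True; heat: True; open: False; idle: False; rain: False; cold: False; gpu: True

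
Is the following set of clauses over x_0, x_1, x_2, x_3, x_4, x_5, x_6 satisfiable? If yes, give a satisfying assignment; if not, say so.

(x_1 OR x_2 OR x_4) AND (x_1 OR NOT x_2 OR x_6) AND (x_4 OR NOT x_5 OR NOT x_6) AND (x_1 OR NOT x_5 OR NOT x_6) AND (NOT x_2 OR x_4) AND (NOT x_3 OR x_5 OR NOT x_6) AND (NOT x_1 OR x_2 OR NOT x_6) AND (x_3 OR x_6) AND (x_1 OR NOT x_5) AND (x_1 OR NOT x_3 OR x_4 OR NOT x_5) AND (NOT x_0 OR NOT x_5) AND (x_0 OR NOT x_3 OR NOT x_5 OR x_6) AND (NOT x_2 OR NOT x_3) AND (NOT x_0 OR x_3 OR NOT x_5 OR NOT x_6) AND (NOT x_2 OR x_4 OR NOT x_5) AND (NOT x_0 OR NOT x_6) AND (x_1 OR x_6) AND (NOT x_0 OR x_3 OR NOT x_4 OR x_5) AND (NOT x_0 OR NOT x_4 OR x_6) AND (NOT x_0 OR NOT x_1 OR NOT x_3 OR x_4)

x_0: False, x_1: True, x_2: True, x_3: False, x_4: True, x_5: False, x_6: True

Set x_0 = False.
Set x_1 = True.
Set x_2 = True.
  then (NOT x_2 OR x_4) forces x_4 = True.
  then (NOT x_2 OR NOT x_3) forces x_3 = False.
  then (x_3 OR x_6) forces x_6 = True.
Set x_5 = False.
All clauses satisfied.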